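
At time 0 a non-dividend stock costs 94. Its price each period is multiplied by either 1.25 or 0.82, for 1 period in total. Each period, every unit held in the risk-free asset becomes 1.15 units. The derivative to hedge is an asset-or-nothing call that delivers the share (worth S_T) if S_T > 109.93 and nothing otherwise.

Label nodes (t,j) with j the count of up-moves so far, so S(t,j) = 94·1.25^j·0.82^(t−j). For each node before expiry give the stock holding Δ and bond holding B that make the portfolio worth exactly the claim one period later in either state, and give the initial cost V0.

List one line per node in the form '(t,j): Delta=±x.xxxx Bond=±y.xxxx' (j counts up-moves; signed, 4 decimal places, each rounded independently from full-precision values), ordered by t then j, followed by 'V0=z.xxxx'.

(0,0): Delta=2.9070 Bond=-194.8433
V0=78.4125

No-arbitrage ⇒ martingale measure with p* = (R−d)/(u−d) = 0.7674.
Payoff layer (t=1): V(1,0)=0.0000, V(1,1)=117.5000
  t=0,j=0: stock 94.0000 → up 117.5000 (V=117.5000), down 77.0800 (V=0.0000). Price 78.4125; hedge Δ=2.9070, bond B=-194.8433.
The time-0 hedge costs 78.4125, which is the no-arbitrage price.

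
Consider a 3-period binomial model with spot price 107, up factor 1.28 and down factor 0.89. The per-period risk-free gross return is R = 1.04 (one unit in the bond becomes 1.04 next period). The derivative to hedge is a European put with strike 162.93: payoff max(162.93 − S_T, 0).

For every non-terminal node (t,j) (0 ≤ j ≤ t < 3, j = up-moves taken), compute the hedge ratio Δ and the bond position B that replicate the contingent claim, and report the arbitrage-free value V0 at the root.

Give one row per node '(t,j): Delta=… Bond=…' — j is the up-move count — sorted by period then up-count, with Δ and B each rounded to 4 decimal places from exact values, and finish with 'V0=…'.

(0,0): Delta=-0.7985 Bond=126.3979
(1,0): Delta=-1.0000 Bond=150.6379
(1,1): Delta=-0.5744 Bond=100.7592
(2,0): Delta=-1.0000 Bond=156.6635
(2,1): Delta=-1.0000 Bond=156.6635
(2,2): Delta=-0.1010 Bond=21.7915
V0=40.9531

Risk-neutral probability p* = (R−d)/(u−d) = (1.04−0.89)/(1.28−0.89) = 0.3846.
At expiry t=3: V(3,0)=87.4983, V(3,1)=54.4440, V(3,2)=6.9052, V(3,3)=0.0000
  t=2,j=0: stock 84.7547 → up 108.4860 (V=54.4440), down 75.4317 (V=87.4983). Price 71.9088; hedge Δ=-1.0000, bond B=156.6635.
  t=2,j=1: stock 121.8944 → up 156.0248 (V=6.9052), down 108.4860 (V=54.4440). Price 34.7691; hedge Δ=-1.0000, bond B=156.6635.
  t=2,j=2: stock 175.3088 → up 224.3953 (V=0.0000), down 156.0248 (V=6.9052). Price 4.0859; hedge Δ=-0.1010, bond B=21.7915.
  t=1,j=0: stock 95.2300 → up 121.8944 (V=34.7691), down 84.7547 (V=71.9088). Price 55.4079; hedge Δ=-1.0000, bond B=150.6379.
  t=1,j=1: stock 136.9600 → up 175.3088 (V=4.0859), down 121.8944 (V=34.7691). Price 22.0845; hedge Δ=-0.5744, bond B=100.7592.
  t=0,j=0: stock 107.0000 → up 136.9600 (V=22.0845), down 95.2300 (V=55.4079). Price 40.9531; hedge Δ=-0.7985, bond B=126.3979.
Check: Δ(0,0)·S0 + B(0,0) = 40.9531 = V0.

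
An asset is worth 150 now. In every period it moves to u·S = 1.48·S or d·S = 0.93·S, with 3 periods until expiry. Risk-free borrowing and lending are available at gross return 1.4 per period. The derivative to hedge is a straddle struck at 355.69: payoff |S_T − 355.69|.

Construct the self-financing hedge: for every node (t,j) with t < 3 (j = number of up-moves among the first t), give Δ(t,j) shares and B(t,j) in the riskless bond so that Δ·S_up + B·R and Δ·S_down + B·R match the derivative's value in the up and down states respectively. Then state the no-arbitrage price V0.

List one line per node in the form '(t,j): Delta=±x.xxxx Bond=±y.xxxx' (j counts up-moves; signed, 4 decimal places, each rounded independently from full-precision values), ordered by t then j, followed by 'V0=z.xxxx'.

Under the risk-neutral measure, an up-move has probability p* = (R−d)/(u−d) = 0.8545 and values discount at R = 1.4.
Payoff layer (t=3): V(3,0)=235.0365, V(3,1)=163.6822, V(3,2)=50.1292, V(3,3)=130.5788
Node (2,0) S=129.7350: V=(p*·163.6822+(1−p*)·235.0365)/1.4=124.3293; Δ=(163.6822−235.0365)/(192.0078−120.6536)=-1.0000; B=V−Δ·S=254.0643
Node (2,1) S=206.4600: V=(p*·50.1292+(1−p*)·163.6822)/1.4=47.6043; Δ=(50.1292−163.6822)/(305.5608−192.0078)=-1.0000; B=V−Δ·S=254.0643
Node (2,2) S=328.5600: V=(p*·130.5788+(1−p*)·50.1292)/1.4=84.9122; Δ=(130.5788−50.1292)/(486.2688−305.5608)=0.4452; B=V−Δ·S=-61.3598
Node (1,0) S=139.5000: V=(p*·47.6043+(1−p*)·124.3293)/1.4=41.9745; Δ=(47.6043−124.3293)/(206.4600−129.7350)=-1.0000; B=V−Δ·S=181.4745
Node (1,1) S=222.0000: V=(p*·84.9122+(1−p*)·47.6043)/1.4=56.7754; Δ=(84.9122−47.6043)/(328.5600−206.4600)=0.3056; B=V−Δ·S=-11.0571
Node (0,0) S=150.0000: V=(p*·56.7754+(1−p*)·41.9745)/1.4=39.0161; Δ=(56.7754−41.9745)/(222.0000−139.5000)=0.1794; B=V−Δ·S=12.1053
Each (Δ,B) replicates both successor values, so the strategy is self-financing and V0 is arbitrage-free.

(0,0): Delta=0.1794 Bond=12.1053
(1,0): Delta=-1.0000 Bond=181.4745
(1,1): Delta=0.3056 Bond=-11.0571
(2,0): Delta=-1.0000 Bond=254.0643
(2,1): Delta=-1.0000 Bond=254.0643
(2,2): Delta=0.4452 Bond=-61.3598
V0=39.0161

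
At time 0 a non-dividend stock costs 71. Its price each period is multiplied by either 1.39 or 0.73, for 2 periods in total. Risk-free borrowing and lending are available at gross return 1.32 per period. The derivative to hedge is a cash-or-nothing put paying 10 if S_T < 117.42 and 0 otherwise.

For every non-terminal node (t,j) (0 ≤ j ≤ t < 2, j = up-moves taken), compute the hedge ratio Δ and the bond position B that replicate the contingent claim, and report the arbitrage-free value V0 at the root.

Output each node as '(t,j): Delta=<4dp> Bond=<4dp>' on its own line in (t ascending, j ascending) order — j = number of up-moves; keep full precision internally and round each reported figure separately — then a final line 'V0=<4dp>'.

Under the risk-neutral measure, an up-move has probability p* = (R−d)/(u−d) = 0.8939 and values discount at R = 1.32.
Payoff layer (t=2): V(2,0)=10.0000, V(2,1)=10.0000, V(2,2)=0.0000
(1,0): S=51.8300. Δ = (V_up−V_dn)/(S_up−S_dn) = (10.0000−10.0000)/(72.0437−37.8359) = 0.0000. V = [p*·10.0000 + (1−p*)·10.0000]/1.32 = 7.5758. B = V − Δ·S = 7.5758.
(1,1): S=98.6900. Δ = (V_up−V_dn)/(S_up−S_dn) = (0.0000−10.0000)/(137.1791−72.0437) = -0.1535. V = [p*·0.0000 + (1−p*)·10.0000]/1.32 = 0.8035. B = V − Δ·S = 15.9550.
(0,0): S=71.0000. Δ = (V_up−V_dn)/(S_up−S_dn) = (0.8035−7.5758)/(98.6900−51.8300) = -0.1445. V = [p*·0.8035 + (1−p*)·7.5758]/1.32 = 1.1528. B = V − Δ·S = 11.4139.
Root portfolio cost Δ·71+B reproduces V0=1.1528.

(0,0): Delta=-0.1445 Bond=11.4139
(1,0): Delta=0.0000 Bond=7.5758
(1,1): Delta=-0.1535 Bond=15.9550
V0=1.1528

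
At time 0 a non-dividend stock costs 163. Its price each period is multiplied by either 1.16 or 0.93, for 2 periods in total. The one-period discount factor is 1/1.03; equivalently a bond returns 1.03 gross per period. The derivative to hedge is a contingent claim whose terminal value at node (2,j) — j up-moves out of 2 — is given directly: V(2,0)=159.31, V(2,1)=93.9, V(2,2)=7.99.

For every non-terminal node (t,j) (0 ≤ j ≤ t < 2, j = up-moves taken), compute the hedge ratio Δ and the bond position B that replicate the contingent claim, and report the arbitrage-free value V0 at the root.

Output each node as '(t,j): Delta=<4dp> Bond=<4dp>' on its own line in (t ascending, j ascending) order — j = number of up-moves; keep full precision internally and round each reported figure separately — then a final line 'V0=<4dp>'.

Risk-neutral probability p* = (R−d)/(u−d) = (1.03−0.93)/(1.16−0.93) = 0.4348.
Payoff layer (t=2): V(2,0)=159.3100, V(2,1)=93.9000, V(2,2)=7.9900
  t=1,j=0: stock 151.5900 → up 175.8444 (V=93.9000), down 140.9787 (V=159.3100). Price 127.0591; hedge Δ=-1.8761, bond B=411.4504.
  t=1,j=1: stock 189.0800 → up 219.3328 (V=7.9900), down 175.8444 (V=93.9000). Price 54.9008; hedge Δ=-1.9755, bond B=428.4225.
  t=0,j=0: stock 163.0000 → up 189.0800 (V=54.9008), down 151.5900 (V=127.0591). Price 92.8990; hedge Δ=-1.9247, bond B=406.6307.
Check: Δ(0,0)·S0 + B(0,0) = 92.8990 = V0.

(0,0): Delta=-1.9247 Bond=406.6307
(1,0): Delta=-1.8761 Bond=411.4504
(1,1): Delta=-1.9755 Bond=428.4225
V0=92.8990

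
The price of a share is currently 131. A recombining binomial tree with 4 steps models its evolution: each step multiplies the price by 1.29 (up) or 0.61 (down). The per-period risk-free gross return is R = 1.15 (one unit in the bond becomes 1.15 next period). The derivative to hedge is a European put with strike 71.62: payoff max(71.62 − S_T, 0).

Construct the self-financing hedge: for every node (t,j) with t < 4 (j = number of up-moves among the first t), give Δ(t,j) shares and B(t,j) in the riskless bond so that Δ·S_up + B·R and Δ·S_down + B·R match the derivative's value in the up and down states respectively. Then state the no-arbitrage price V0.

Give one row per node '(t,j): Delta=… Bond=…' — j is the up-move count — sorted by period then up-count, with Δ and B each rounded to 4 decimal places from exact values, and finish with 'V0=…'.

No-arbitrage ⇒ martingale measure with p* = (R−d)/(u−d) = 0.7941.
Terminal values V(4,·): V(4,0)=53.4819, V(4,1)=33.2625, V(4,2)=0.0000, V(4,3)=0.0000, V(4,4)=0.0000
Node (3,0) S=29.7345: V=(p*·33.2625+(1−p*)·53.4819)/1.15=32.5437; Δ=(33.2625−53.4819)/(38.3575−18.1381)=-1.0000; B=V−Δ·S=62.2783
Node (3,1) S=62.8812: V=(p*·0.0000+(1−p*)·33.2625)/1.15=5.9549; Δ=(0.0000−33.2625)/(81.1167−38.3575)=-0.7779; B=V−Δ·S=54.8703
Node (3,2) S=132.9782: V=(p*·0.0000+(1−p*)·0.0000)/1.15=0.0000; Δ=(0.0000−0.0000)/(171.5419−81.1167)=0.0000; B=V−Δ·S=0.0000
Node (3,3) S=281.2163: V=(p*·0.0000+(1−p*)·0.0000)/1.15=0.0000; Δ=(0.0000−0.0000)/(362.7690−171.5419)=0.0000; B=V−Δ·S=0.0000
Node (2,0) S=48.7451: V=(p*·5.9549+(1−p*)·32.5437)/1.15=9.9383; Δ=(5.9549−32.5437)/(62.8812−29.7345)=-0.8022; B=V−Δ·S=49.0396
Node (2,1) S=103.0839: V=(p*·0.0000+(1−p*)·5.9549)/1.15=1.0661; Δ=(0.0000−5.9549)/(132.9782−62.8812)=-0.0850; B=V−Δ·S=9.8233
Node (2,2) S=217.9971: V=(p*·0.0000+(1−p*)·0.0000)/1.15=0.0000; Δ=(0.0000−0.0000)/(281.2163−132.9782)=0.0000; B=V−Δ·S=0.0000
Node (1,0) S=79.9100: V=(p*·1.0661+(1−p*)·9.9383)/1.15=2.5154; Δ=(1.0661−9.9383)/(103.0839−48.7451)=-0.1633; B=V−Δ·S=15.5628
Node (1,1) S=168.9900: V=(p*·0.0000+(1−p*)·1.0661)/1.15=0.1909; Δ=(0.0000−1.0661)/(217.9971−103.0839)=-0.0093; B=V−Δ·S=1.7587
Node (0,0) S=131.0000: V=(p*·0.1909+(1−p*)·2.5154)/1.15=0.5821; Δ=(0.1909−2.5154)/(168.9900−79.9100)=-0.0261; B=V−Δ·S=4.0006
Self-financing check: at every node Δ·S+B equals the discounted successor values.

(0,0): Delta=-0.0261 Bond=4.0006
(1,0): Delta=-0.1633 Bond=15.5628
(1,1): Delta=-0.0093 Bond=1.7587
(2,0): Delta=-0.8022 Bond=49.0396
(2,1): Delta=-0.0850 Bond=9.8233
(2,2): Delta=0.0000 Bond=0.0000
(3,0): Delta=-1.0000 Bond=62.2783
(3,1): Delta=-0.7779 Bond=54.8703
(3,2): Delta=0.0000 Bond=0.0000
(3,3): Delta=0.0000 Bond=0.0000
V0=0.5821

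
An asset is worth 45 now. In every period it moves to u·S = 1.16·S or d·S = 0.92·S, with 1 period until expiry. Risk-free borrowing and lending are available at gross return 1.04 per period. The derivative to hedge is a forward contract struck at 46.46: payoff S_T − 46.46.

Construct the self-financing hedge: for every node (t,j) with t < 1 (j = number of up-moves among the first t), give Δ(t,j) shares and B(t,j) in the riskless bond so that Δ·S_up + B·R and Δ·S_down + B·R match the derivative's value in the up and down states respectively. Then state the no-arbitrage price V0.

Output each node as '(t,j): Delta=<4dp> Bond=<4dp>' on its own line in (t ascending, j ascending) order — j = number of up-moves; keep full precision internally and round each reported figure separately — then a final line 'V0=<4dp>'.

The replicating-portfolio and risk-neutral prices coincide; use p* = (1.04−0.92)/(1.16−0.92) = 0.5000 for the latter.
At expiry t=1: V(1,0)=-5.0600, V(1,1)=5.7400
  t=0,j=0: stock 45.0000 → up 52.2000 (V=5.7400), down 41.4000 (V=-5.0600). Price 0.3269; hedge Δ=1.0000, bond B=-44.6731.
Self-financing check: at every node Δ·S+B equals the discounted successor values.

(0,0): Delta=1.0000 Bond=-44.6731
V0=0.3269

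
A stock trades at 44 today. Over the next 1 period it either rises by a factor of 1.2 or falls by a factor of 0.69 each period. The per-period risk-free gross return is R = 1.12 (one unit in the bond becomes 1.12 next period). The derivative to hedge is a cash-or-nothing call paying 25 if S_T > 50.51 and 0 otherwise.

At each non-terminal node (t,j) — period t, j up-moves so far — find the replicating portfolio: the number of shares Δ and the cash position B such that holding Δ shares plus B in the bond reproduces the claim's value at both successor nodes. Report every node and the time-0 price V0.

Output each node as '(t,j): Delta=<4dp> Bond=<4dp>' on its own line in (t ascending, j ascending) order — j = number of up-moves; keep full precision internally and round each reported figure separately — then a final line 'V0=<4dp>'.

(0,0): Delta=1.1141 Bond=-30.1996
V0=18.8200

Under the risk-neutral measure, an up-move has probability p* = (R−d)/(u−d) = 0.8431 and values discount at R = 1.12.
Payoff layer (t=1): V(1,0)=0.0000, V(1,1)=25.0000
(0,0): S=44.0000. Δ = (V_up−V_dn)/(S_up−S_dn) = (25.0000−0.0000)/(52.8000−30.3600) = 1.1141. V = [p*·25.0000 + (1−p*)·0.0000]/1.12 = 18.8200. B = V − Δ·S = -30.1996.
Root portfolio cost Δ·44+B reproduces V0=18.8200.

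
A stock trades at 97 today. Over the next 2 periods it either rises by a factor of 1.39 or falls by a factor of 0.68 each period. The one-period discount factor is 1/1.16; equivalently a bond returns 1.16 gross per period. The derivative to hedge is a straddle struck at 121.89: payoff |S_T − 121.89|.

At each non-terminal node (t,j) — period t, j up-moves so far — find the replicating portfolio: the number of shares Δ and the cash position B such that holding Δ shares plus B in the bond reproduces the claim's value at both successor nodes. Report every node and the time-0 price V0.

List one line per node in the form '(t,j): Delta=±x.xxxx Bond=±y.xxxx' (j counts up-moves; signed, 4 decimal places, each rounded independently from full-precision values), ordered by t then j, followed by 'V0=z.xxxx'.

(0,0): Delta=0.1090 Bond=27.5253
(1,0): Delta=-1.0000 Bond=105.0776
(1,1): Delta=0.3689 Bond=-3.1208
V0=38.0962

Under the risk-neutral measure, an up-move has probability p* = (R−d)/(u−d) = 0.6761 and values discount at R = 1.16.
At expiry t=2: V(2,0)=77.0372, V(2,1)=30.2056, V(2,2)=65.5237
  t=1,j=0: stock 65.9600 → up 91.6844 (V=30.2056), down 44.8528 (V=77.0372). Price 39.1176; hedge Δ=-1.0000, bond B=105.0776.
  t=1,j=1: stock 134.8300 → up 187.4137 (V=65.5237), down 91.6844 (V=30.2056). Price 46.6230; hedge Δ=0.3689, bond B=-3.1208.
  t=0,j=0: stock 97.0000 → up 134.8300 (V=46.6230), down 65.9600 (V=39.1176). Price 38.0962; hedge Δ=0.1090, bond B=27.5253.
Root portfolio cost Δ·97+B reproduces V0=38.0962.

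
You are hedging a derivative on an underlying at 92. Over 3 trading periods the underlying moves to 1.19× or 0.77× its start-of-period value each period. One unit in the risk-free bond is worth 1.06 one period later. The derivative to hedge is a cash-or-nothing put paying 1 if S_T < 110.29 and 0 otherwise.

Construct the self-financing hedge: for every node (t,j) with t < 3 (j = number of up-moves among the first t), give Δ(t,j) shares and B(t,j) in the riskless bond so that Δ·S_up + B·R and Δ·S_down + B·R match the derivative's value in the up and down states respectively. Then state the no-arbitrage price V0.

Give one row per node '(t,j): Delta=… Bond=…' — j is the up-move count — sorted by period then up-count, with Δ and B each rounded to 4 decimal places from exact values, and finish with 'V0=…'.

Risk-neutral probability p* = (R−d)/(u−d) = (1.06−0.77)/(1.19−0.77) = 0.6905.
Terminal payoffs: V(3,0)=1.0000, V(3,1)=1.0000, V(3,2)=1.0000, V(3,3)=0.0000
Node (2,0) S=54.5468: V=(p*·1.0000+(1−p*)·1.0000)/1.06=0.9434; Δ=(1.0000−1.0000)/(64.9107−42.0010)=0.0000; B=V−Δ·S=0.9434
Node (2,1) S=84.2996: V=(p*·1.0000+(1−p*)·1.0000)/1.06=0.9434; Δ=(1.0000−1.0000)/(100.3165−64.9107)=0.0000; B=V−Δ·S=0.9434
Node (2,2) S=130.2812: V=(p*·0.0000+(1−p*)·1.0000)/1.06=0.2920; Δ=(0.0000−1.0000)/(155.0346−100.3165)=-0.0183; B=V−Δ·S=2.6730
Node (1,0) S=70.8400: V=(p*·0.9434+(1−p*)·0.9434)/1.06=0.8900; Δ=(0.9434−0.9434)/(84.2996−54.5468)=0.0000; B=V−Δ·S=0.8900
Node (1,1) S=109.4800: V=(p*·0.2920+(1−p*)·0.9434)/1.06=0.4657; Δ=(0.2920−0.9434)/(130.2812−84.2996)=-0.0142; B=V−Δ·S=2.0166
Node (0,0) S=92.0000: V=(p*·0.4657+(1−p*)·0.8900)/1.06=0.5632; Δ=(0.4657−0.8900)/(109.4800−70.8400)=-0.0110; B=V−Δ·S=1.5735
The time-0 hedge costs 0.5632, which is the no-arbitrage price.

(0,0): Delta=-0.0110 Bond=1.5735
(1,0): Delta=0.0000 Bond=0.8900
(1,1): Delta=-0.0142 Bond=2.0166
(2,0): Delta=0.0000 Bond=0.9434
(2,1): Delta=0.0000 Bond=0.9434
(2,2): Delta=-0.0183 Bond=2.6730
V0=0.5632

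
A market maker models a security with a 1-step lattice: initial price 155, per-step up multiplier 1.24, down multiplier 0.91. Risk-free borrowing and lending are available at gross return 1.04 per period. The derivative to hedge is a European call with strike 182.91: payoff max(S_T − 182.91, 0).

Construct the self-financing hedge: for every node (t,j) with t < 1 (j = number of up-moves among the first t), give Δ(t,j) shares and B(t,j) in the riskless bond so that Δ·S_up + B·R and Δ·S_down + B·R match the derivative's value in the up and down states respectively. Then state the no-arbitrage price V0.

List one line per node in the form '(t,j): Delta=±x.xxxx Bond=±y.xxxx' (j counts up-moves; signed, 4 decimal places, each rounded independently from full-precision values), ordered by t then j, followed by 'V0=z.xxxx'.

(0,0): Delta=0.1816 Bond=-24.6326
V0=3.5189

The replicating-portfolio and risk-neutral prices coincide; use p* = (1.04−0.91)/(1.24−0.91) = 0.3939 for the latter.
Terminal values V(1,·): V(1,0)=0.0000, V(1,1)=9.2900
(0,0): S=155.0000. Δ = (V_up−V_dn)/(S_up−S_dn) = (9.2900−0.0000)/(192.2000−141.0500) = 0.1816. V = [p*·9.2900 + (1−p*)·0.0000]/1.04 = 3.5189. B = V − Δ·S = -24.6326.
The time-0 hedge costs 3.5189, which is the no-arbitrage price.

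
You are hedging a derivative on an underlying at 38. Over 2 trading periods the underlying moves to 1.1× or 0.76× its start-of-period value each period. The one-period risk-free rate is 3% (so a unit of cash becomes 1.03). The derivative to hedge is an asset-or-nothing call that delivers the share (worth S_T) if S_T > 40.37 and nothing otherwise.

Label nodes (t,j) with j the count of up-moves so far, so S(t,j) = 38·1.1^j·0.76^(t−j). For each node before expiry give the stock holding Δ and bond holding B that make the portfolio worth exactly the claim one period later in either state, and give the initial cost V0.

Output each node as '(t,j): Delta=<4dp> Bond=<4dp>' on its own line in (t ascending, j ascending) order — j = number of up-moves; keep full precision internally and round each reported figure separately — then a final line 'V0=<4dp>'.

Risk-neutral probability p* = (R−d)/(u−d) = (1.03−0.76)/(1.1−0.76) = 0.7941.
Terminal payoffs: V(2,0)=0.0000, V(2,1)=0.0000, V(2,2)=45.9800
  t=1,j=0: stock 28.8800 → up 31.7680 (V=0.0000), down 21.9488 (V=0.0000). Price 0.0000; hedge Δ=0.0000, bond B=0.0000.
  t=1,j=1: stock 41.8000 → up 45.9800 (V=45.9800), down 31.7680 (V=0.0000). Price 35.4500; hedge Δ=3.2353, bond B=-99.7853.
  t=0,j=0: stock 38.0000 → up 41.8000 (V=35.4500), down 28.8800 (V=0.0000). Price 27.3315; hedge Δ=2.7438, bond B=-76.9332.
Check: Δ(0,0)·S0 + B(0,0) = 27.3315 = V0.

(0,0): Delta=2.7438 Bond=-76.9332
(1,0): Delta=0.0000 Bond=0.0000
(1,1): Delta=3.2353 Bond=-99.7853
V0=27.3315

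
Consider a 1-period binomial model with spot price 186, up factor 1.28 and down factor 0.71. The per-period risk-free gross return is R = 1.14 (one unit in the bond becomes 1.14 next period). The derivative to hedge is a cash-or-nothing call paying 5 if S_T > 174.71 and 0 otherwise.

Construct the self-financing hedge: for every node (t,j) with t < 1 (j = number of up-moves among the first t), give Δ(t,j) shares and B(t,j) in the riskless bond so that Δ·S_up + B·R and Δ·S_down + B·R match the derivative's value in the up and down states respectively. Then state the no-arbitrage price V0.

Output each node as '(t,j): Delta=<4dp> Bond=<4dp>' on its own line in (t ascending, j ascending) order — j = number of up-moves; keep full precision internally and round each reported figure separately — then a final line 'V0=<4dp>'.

(0,0): Delta=0.0472 Bond=-5.4632
V0=3.3087

Since d<R<u, set p* = (R−d)/(u−d) = 0.7544; price each node as the discounted p*-expectation of its children.
Payoff layer (t=1): V(1,0)=0.0000, V(1,1)=5.0000
  t=0,j=0: stock 186.0000 → up 238.0800 (V=5.0000), down 132.0600 (V=0.0000). Price 3.3087; hedge Δ=0.0472, bond B=-5.4632.
The time-0 hedge costs 3.3087, which is the no-arbitrage price.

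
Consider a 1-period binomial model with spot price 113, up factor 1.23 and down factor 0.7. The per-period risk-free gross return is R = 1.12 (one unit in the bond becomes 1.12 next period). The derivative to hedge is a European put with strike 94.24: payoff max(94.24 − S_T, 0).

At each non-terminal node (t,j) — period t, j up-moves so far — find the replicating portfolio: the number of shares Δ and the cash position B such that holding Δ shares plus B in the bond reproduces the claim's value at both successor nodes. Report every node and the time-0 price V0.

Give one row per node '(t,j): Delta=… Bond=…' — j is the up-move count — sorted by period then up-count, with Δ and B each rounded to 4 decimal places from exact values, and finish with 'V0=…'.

Since d<R<u, set p* = (R−d)/(u−d) = 0.7925; price each node as the discounted p*-expectation of its children.
At expiry t=1: V(1,0)=15.1400, V(1,1)=0.0000
  t=0,j=0: stock 113.0000 → up 138.9900 (V=0.0000), down 79.1000 (V=15.1400). Price 2.8056; hedge Δ=-0.2528, bond B=31.3716.
The time-0 hedge costs 2.8056, which is the no-arbitrage price.

(0,0): Delta=-0.2528 Bond=31.3716
V0=2.8056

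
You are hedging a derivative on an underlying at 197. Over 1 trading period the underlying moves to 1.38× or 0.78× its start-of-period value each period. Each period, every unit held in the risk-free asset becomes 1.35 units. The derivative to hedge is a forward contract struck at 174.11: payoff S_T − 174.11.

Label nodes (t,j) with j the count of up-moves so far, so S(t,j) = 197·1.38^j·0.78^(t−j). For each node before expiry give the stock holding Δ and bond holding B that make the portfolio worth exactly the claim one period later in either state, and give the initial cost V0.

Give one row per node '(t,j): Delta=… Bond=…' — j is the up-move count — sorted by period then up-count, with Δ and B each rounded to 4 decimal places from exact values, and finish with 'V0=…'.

The replicating-portfolio and risk-neutral prices coincide; use p* = (1.35−0.78)/(1.38−0.78) = 0.9500 for the latter.
At expiry t=1: V(1,0)=-20.4500, V(1,1)=97.7500
(0,0): S=197.0000. Δ = (V_up−V_dn)/(S_up−S_dn) = (97.7500−-20.4500)/(271.8600−153.6600) = 1.0000. V = [p*·97.7500 + (1−p*)·-20.4500]/1.35 = 68.0296. B = V − Δ·S = -128.9704.
Root portfolio cost Δ·197+B reproduces V0=68.0296.

(0,0): Delta=1.0000 Bond=-128.9704
V0=68.0296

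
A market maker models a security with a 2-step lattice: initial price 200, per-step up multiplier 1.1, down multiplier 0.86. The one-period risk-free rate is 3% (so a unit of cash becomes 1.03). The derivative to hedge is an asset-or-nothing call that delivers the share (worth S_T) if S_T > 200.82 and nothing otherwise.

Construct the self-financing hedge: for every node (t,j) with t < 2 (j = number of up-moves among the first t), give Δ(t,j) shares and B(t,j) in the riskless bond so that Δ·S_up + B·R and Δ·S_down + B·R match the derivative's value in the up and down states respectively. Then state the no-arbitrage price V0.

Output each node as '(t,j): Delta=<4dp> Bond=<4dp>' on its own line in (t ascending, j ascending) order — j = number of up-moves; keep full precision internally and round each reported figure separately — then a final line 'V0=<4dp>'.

Since d<R<u, set p* = (R−d)/(u−d) = 0.7083; price each node as the discounted p*-expectation of its children.
Payoff layer (t=2): V(2,0)=0.0000, V(2,1)=0.0000, V(2,2)=242.0000
Node (1,0) S=172.0000: V=(p*·0.0000+(1−p*)·0.0000)/1.03=0.0000; Δ=(0.0000−0.0000)/(189.2000−147.9200)=0.0000; B=V−Δ·S=0.0000
Node (1,1) S=220.0000: V=(p*·242.0000+(1−p*)·0.0000)/1.03=166.4239; Δ=(242.0000−0.0000)/(242.0000−189.2000)=4.5833; B=V−Δ·S=-841.9094
Node (0,0) S=200.0000: V=(p*·166.4239+(1−p*)·0.0000)/1.03=114.4501; Δ=(166.4239−0.0000)/(220.0000−172.0000)=3.4672; B=V−Δ·S=-578.9830
Each (Δ,B) replicates both successor values, so the strategy is self-financing and V0 is arbitrage-free.

(0,0): Delta=3.4672 Bond=-578.9830
(1,0): Delta=0.0000 Bond=0.0000
(1,1): Delta=4.5833 Bond=-841.9094
V0=114.4501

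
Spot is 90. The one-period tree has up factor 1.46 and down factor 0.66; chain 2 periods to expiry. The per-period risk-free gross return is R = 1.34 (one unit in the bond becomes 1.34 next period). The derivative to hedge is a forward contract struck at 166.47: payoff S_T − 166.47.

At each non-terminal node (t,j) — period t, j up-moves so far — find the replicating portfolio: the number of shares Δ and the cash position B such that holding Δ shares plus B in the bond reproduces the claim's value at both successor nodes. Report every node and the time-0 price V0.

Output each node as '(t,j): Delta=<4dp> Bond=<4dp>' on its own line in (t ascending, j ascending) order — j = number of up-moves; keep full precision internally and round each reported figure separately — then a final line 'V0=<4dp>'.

Risk-neutral probability p* = (R−d)/(u−d) = (1.34−0.66)/(1.46−0.66) = 0.8500.
Payoff layer (t=2): V(2,0)=-127.2660, V(2,1)=-79.7460, V(2,2)=25.3740
(1,0): S=59.4000. Δ = (V_up−V_dn)/(S_up−S_dn) = (-79.7460−-127.2660)/(86.7240−39.2040) = 1.0000. V = [p*·-79.7460 + (1−p*)·-127.2660]/1.34 = -64.8313. B = V − Δ·S = -124.2313.
(1,1): S=131.4000. Δ = (V_up−V_dn)/(S_up−S_dn) = (25.3740−-79.7460)/(191.8440−86.7240) = 1.0000. V = [p*·25.3740 + (1−p*)·-79.7460]/1.34 = 7.1687. B = V − Δ·S = -124.2313.
(0,0): S=90.0000. Δ = (V_up−V_dn)/(S_up−S_dn) = (7.1687−-64.8313)/(131.4000−59.4000) = 1.0000. V = [p*·7.1687 + (1−p*)·-64.8313]/1.34 = -2.7100. B = V − Δ·S = -92.7100.
The time-0 hedge costs -2.7100, which is the no-arbitrage price.

(0,0): Delta=1.0000 Bond=-92.7100
(1,0): Delta=1.0000 Bond=-124.2313
(1,1): Delta=1.0000 Bond=-124.2313
V0=-2.7100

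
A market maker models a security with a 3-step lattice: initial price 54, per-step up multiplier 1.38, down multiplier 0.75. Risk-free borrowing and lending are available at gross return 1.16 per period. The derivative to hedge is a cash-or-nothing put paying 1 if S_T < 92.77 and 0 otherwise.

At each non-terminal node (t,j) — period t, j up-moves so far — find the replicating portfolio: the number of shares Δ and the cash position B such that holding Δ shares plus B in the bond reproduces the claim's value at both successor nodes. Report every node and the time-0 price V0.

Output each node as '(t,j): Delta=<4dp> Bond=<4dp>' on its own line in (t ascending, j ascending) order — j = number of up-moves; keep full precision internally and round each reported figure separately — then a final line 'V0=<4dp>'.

(0,0): Delta=-0.0093 Bond=0.9637
(1,0): Delta=0.0000 Bond=0.7432
(1,1): Delta=-0.0120 Bond=1.3189
(2,0): Delta=0.0000 Bond=0.8621
(2,1): Delta=0.0000 Bond=0.8621
(2,2): Delta=-0.0154 Bond=1.8883
V0=0.4641

Under the risk-neutral measure, an up-move has probability p* = (R−d)/(u−d) = 0.6508 and values discount at R = 1.16.
Terminal payoffs: V(3,0)=1.0000, V(3,1)=1.0000, V(3,2)=1.0000, V(3,3)=0.0000
Node (2,0) S=30.3750: V=(p*·1.0000+(1−p*)·1.0000)/1.16=0.8621; Δ=(1.0000−1.0000)/(41.9175−22.7812)=0.0000; B=V−Δ·S=0.8621
Node (2,1) S=55.8900: V=(p*·1.0000+(1−p*)·1.0000)/1.16=0.8621; Δ=(1.0000−1.0000)/(77.1282−41.9175)=0.0000; B=V−Δ·S=0.8621
Node (2,2) S=102.8376: V=(p*·0.0000+(1−p*)·1.0000)/1.16=0.3010; Δ=(0.0000−1.0000)/(141.9159−77.1282)=-0.0154; B=V−Δ·S=1.8883
Node (1,0) S=40.5000: V=(p*·0.8621+(1−p*)·0.8621)/1.16=0.7432; Δ=(0.8621−0.8621)/(55.8900−30.3750)=0.0000; B=V−Δ·S=0.7432
Node (1,1) S=74.5200: V=(p*·0.3010+(1−p*)·0.8621)/1.16=0.4284; Δ=(0.3010−0.8621)/(102.8376−55.8900)=-0.0120; B=V−Δ·S=1.3189
Node (0,0) S=54.0000: V=(p*·0.4284+(1−p*)·0.7432)/1.16=0.4641; Δ=(0.4284−0.7432)/(74.5200−40.5000)=-0.0093; B=V−Δ·S=0.9637
Each (Δ,B) replicates both successor values, so the strategy is self-financing and V0 is arbitrage-free.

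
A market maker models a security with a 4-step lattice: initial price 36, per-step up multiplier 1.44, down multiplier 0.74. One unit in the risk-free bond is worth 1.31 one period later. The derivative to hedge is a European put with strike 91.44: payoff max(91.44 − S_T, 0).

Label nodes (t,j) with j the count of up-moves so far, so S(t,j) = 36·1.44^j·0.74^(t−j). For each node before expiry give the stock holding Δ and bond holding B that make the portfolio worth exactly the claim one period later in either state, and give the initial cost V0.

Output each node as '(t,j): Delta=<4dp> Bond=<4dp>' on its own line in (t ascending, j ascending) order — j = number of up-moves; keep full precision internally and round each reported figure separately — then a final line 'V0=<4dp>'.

No-arbitrage ⇒ martingale measure with p* = (R−d)/(u−d) = 0.8143.
At expiry t=4: V(4,0)=80.6448, V(4,1)=70.4332, V(4,2)=50.5619, V(4,3)=11.8934, V(4,4)=0.0000
(3,0): S=14.5881. Δ = (V_up−V_dn)/(S_up−S_dn) = (70.4332−80.6448)/(21.0068−10.7952) = -1.0000. V = [p*·70.4332 + (1−p*)·80.6448]/1.31 = 55.2135. B = V − Δ·S = 69.8015.
(3,1): S=28.3876. Δ = (V_up−V_dn)/(S_up−S_dn) = (50.5619−70.4332)/(40.8781−21.0068) = -1.0000. V = [p*·50.5619 + (1−p*)·70.4332]/1.31 = 41.4139. B = V − Δ·S = 69.8015.
(3,2): S=55.2407. Δ = (V_up−V_dn)/(S_up−S_dn) = (11.8934−50.5619)/(79.5466−40.8781) = -1.0000. V = [p*·11.8934 + (1−p*)·50.5619]/1.31 = 14.5608. B = V − Δ·S = 69.8015.
(3,3): S=107.4954. Δ = (V_up−V_dn)/(S_up−S_dn) = (0.0000−11.8934)/(154.7934−79.5466) = -0.1581. V = [p*·0.0000 + (1−p*)·11.8934]/1.31 = 1.6861. B = V − Δ·S = 18.6766.
(2,0): S=19.7136. Δ = (V_up−V_dn)/(S_up−S_dn) = (41.4139−55.2135)/(28.3876−14.5881) = -1.0000. V = [p*·41.4139 + (1−p*)·55.2135]/1.31 = 33.5700. B = V − Δ·S = 53.2836.
(2,1): S=38.3616. Δ = (V_up−V_dn)/(S_up−S_dn) = (14.5608−41.4139)/(55.2407−28.3876) = -1.0000. V = [p*·14.5608 + (1−p*)·41.4139]/1.31 = 14.9220. B = V − Δ·S = 53.2836.
(2,2): S=74.6496. Δ = (V_up−V_dn)/(S_up−S_dn) = (1.6861−14.5608)/(107.4954−55.2407) = -0.2464. V = [p*·1.6861 + (1−p*)·14.5608]/1.31 = 3.1123. B = V − Δ·S = 21.5048.
(1,0): S=26.6400. Δ = (V_up−V_dn)/(S_up−S_dn) = (14.9220−33.5700)/(38.3616−19.7136) = -1.0000. V = [p*·14.9220 + (1−p*)·33.5700]/1.31 = 14.0345. B = V − Δ·S = 40.6745.
(1,1): S=51.8400. Δ = (V_up−V_dn)/(S_up−S_dn) = (3.1123−14.9220)/(74.6496−38.3616) = -0.3254. V = [p*·3.1123 + (1−p*)·14.9220]/1.31 = 4.0500. B = V − Δ·S = 20.9210.
(0,0): S=36.0000. Δ = (V_up−V_dn)/(S_up−S_dn) = (4.0500−14.0345)/(51.8400−26.6400) = -0.3962. V = [p*·4.0500 + (1−p*)·14.0345]/1.31 = 4.5071. B = V − Δ·S = 18.7706.
Root portfolio cost Δ·36+B reproduces V0=4.5071.

(0,0): Delta=-0.3962 Bond=18.7706
(1,0): Delta=-1.0000 Bond=40.6745
(1,1): Delta=-0.3254 Bond=20.9210
(2,0): Delta=-1.0000 Bond=53.2836
(2,1): Delta=-1.0000 Bond=53.2836
(2,2): Delta=-0.2464 Bond=21.5048
(3,0): Delta=-1.0000 Bond=69.8015
(3,1): Delta=-1.0000 Bond=69.8015
(3,2): Delta=-1.0000 Bond=69.8015
(3,3): Delta=-0.1581 Bond=18.6766
V0=4.5071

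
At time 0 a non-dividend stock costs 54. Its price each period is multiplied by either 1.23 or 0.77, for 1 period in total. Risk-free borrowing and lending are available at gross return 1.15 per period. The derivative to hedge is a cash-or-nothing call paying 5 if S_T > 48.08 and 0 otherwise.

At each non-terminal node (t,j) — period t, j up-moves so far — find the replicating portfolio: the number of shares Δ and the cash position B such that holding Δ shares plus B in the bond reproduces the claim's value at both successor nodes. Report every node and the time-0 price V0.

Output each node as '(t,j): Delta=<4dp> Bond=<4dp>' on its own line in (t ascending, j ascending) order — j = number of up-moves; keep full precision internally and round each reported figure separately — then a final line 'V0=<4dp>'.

No-arbitrage ⇒ martingale measure with p* = (R−d)/(u−d) = 0.8261.
Payoff layer (t=1): V(1,0)=0.0000, V(1,1)=5.0000
(0,0): S=54.0000. Δ = (V_up−V_dn)/(S_up−S_dn) = (5.0000−0.0000)/(66.4200−41.5800) = 0.2013. V = [p*·5.0000 + (1−p*)·0.0000]/1.15 = 3.5917. B = V − Δ·S = -7.2779.
Each (Δ,B) replicates both successor values, so the strategy is self-financing and V0 is arbitrage-free.

(0,0): Delta=0.2013 Bond=-7.2779
V0=3.5917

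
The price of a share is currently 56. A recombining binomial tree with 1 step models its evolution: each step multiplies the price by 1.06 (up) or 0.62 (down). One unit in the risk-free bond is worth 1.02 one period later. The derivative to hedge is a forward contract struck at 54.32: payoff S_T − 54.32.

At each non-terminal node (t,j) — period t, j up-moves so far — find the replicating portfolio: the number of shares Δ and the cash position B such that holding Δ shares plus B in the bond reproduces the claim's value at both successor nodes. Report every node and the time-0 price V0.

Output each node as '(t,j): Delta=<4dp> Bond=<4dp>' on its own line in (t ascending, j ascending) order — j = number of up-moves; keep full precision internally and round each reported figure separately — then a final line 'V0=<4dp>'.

Risk-neutral probability p* = (R−d)/(u−d) = (1.02−0.62)/(1.06−0.62) = 0.9091.
Terminal values V(1,·): V(1,0)=-19.6000, V(1,1)=5.0400
  t=0,j=0: stock 56.0000 → up 59.3600 (V=5.0400), down 34.7200 (V=-19.6000). Price 2.7451; hedge Δ=1.0000, bond B=-53.2549.
Each (Δ,B) replicates both successor values, so the strategy is self-financing and V0 is arbitrage-free.

(0,0): Delta=1.0000 Bond=-53.2549
V0=2.7451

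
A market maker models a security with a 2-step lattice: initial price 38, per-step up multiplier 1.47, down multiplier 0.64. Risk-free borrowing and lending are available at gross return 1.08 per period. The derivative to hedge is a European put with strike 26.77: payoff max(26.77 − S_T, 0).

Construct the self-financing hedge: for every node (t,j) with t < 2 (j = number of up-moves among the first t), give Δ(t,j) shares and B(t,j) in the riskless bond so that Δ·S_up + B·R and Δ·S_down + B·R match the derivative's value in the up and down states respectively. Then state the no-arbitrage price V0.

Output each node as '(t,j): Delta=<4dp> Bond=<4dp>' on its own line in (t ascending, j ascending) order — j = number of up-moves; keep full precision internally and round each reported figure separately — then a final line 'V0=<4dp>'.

(0,0): Delta=-0.1546 Bond=7.9946
(1,0): Delta=-0.5551 Bond=18.3753
(1,1): Delta=0.0000 Bond=0.0000
V0=2.1210

No-arbitrage ⇒ martingale measure with p* = (R−d)/(u−d) = 0.5301.
At expiry t=2: V(2,0)=11.2052, V(2,1)=0.0000, V(2,2)=0.0000
(1,0): S=24.3200. Δ = (V_up−V_dn)/(S_up−S_dn) = (0.0000−11.2052)/(35.7504−15.5648) = -0.5551. V = [p*·0.0000 + (1−p*)·11.2052]/1.08 = 4.8751. B = V − Δ·S = 18.3753.
(1,1): S=55.8600. Δ = (V_up−V_dn)/(S_up−S_dn) = (0.0000−0.0000)/(82.1142−35.7504) = 0.0000. V = [p*·0.0000 + (1−p*)·0.0000]/1.08 = 0.0000. B = V − Δ·S = 0.0000.
(0,0): S=38.0000. Δ = (V_up−V_dn)/(S_up−S_dn) = (0.0000−4.8751)/(55.8600−24.3200) = -0.1546. V = [p*·0.0000 + (1−p*)·4.8751]/1.08 = 2.1210. B = V − Δ·S = 7.9946.
Self-financing check: at every node Δ·S+B equals the discounted successor values.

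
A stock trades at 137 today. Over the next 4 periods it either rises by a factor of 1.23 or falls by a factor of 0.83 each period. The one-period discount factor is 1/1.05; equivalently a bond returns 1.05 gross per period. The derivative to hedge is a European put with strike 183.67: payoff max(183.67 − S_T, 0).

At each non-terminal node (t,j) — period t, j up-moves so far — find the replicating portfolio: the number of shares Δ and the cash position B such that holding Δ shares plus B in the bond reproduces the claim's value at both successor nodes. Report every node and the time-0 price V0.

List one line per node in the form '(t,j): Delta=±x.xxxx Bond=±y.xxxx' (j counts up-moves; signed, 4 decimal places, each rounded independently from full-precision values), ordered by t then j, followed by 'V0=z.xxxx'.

The replicating-portfolio and risk-neutral prices coincide; use p* = (1.05−0.83)/(1.23−0.83) = 0.5500 for the latter.
Terminal values V(4,·): V(4,0)=118.6521, V(4,1)=87.3182, V(4,2)=40.8836, V(4,3)=0.0000, V(4,4)=0.0000
(3,0): S=78.3348. Δ = (V_up−V_dn)/(S_up−S_dn) = (87.3182−118.6521)/(96.3518−65.0179) = -1.0000. V = [p*·87.3182 + (1−p*)·118.6521]/1.05 = 96.5890. B = V − Δ·S = 174.9238.
(3,1): S=116.0865. Δ = (V_up−V_dn)/(S_up−S_dn) = (40.8836−87.3182)/(142.7864−96.3518) = -1.0000. V = [p*·40.8836 + (1−p*)·87.3182]/1.05 = 58.8373. B = V − Δ·S = 174.9238.
(3,2): S=172.0319. Δ = (V_up−V_dn)/(S_up−S_dn) = (0.0000−40.8836)/(211.5992−142.7864) = -0.5941. V = [p*·0.0000 + (1−p*)·40.8836]/1.05 = 17.5215. B = V − Δ·S = 119.7304.
(3,3): S=254.9388. Δ = (V_up−V_dn)/(S_up−S_dn) = (0.0000−0.0000)/(313.5747−211.5992) = 0.0000. V = [p*·0.0000 + (1−p*)·0.0000]/1.05 = 0.0000. B = V − Δ·S = 0.0000.
(2,0): S=94.3793. Δ = (V_up−V_dn)/(S_up−S_dn) = (58.8373−96.5890)/(116.0865−78.3348) = -1.0000. V = [p*·58.8373 + (1−p*)·96.5890]/1.05 = 72.2148. B = V − Δ·S = 166.5941.
(2,1): S=139.8633. Δ = (V_up−V_dn)/(S_up−S_dn) = (17.5215−58.8373)/(172.0319−116.0865) = -0.7385. V = [p*·17.5215 + (1−p*)·58.8373]/1.05 = 34.3939. B = V − Δ·S = 137.6833.
(2,2): S=207.2673. Δ = (V_up−V_dn)/(S_up−S_dn) = (0.0000−17.5215)/(254.9388−172.0319) = -0.2113. V = [p*·0.0000 + (1−p*)·17.5215]/1.05 = 7.5092. B = V − Δ·S = 51.3130.
(1,0): S=113.7100. Δ = (V_up−V_dn)/(S_up−S_dn) = (34.3939−72.2148)/(139.8633−94.3793) = -0.8315. V = [p*·34.3939 + (1−p*)·72.2148]/1.05 = 48.9651. B = V − Δ·S = 143.5173.
(1,1): S=168.5100. Δ = (V_up−V_dn)/(S_up−S_dn) = (7.5092−34.3939)/(207.2673−139.8633) = -0.3989. V = [p*·7.5092 + (1−p*)·34.3939]/1.05 = 18.6737. B = V − Δ·S = 85.8854.
(0,0): S=137.0000. Δ = (V_up−V_dn)/(S_up−S_dn) = (18.6737−48.9651)/(168.5100−113.7100) = -0.5528. V = [p*·18.6737 + (1−p*)·48.9651]/1.05 = 30.7665. B = V − Δ·S = 106.4950.
Root portfolio cost Δ·137+B reproduces V0=30.7665.

(0,0): Delta=-0.5528 Bond=106.4950
(1,0): Delta=-0.8315 Bond=143.5173
(1,1): Delta=-0.3989 Bond=85.8854
(2,0): Delta=-1.0000 Bond=166.5941
(2,1): Delta=-0.7385 Bond=137.6833
(2,2): Delta=-0.2113 Bond=51.3130
(3,0): Delta=-1.0000 Bond=174.9238
(3,1): Delta=-1.0000 Bond=174.9238
(3,2): Delta=-0.5941 Bond=119.7304
(3,3): Delta=0.0000 Bond=0.0000
V0=30.7665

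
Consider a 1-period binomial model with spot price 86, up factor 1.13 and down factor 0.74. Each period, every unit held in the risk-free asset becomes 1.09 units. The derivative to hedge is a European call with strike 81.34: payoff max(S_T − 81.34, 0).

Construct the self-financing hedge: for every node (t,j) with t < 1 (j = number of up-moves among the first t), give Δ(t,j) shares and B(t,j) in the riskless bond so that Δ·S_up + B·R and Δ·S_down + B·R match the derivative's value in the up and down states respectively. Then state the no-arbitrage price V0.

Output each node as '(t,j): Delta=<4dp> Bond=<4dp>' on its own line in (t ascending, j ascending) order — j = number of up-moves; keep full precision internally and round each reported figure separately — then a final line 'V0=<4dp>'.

(0,0): Delta=0.4723 Bond=-27.5737
V0=13.0416

Under the risk-neutral measure, an up-move has probability p* = (R−d)/(u−d) = 0.8974 and values discount at R = 1.09.
Terminal values V(1,·): V(1,0)=0.0000, V(1,1)=15.8400
  t=0,j=0: stock 86.0000 → up 97.1800 (V=15.8400), down 63.6400 (V=0.0000). Price 13.0416; hedge Δ=0.4723, bond B=-27.5737.
Each (Δ,B) replicates both successor values, so the strategy is self-financing and V0 is arbitrage-free.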